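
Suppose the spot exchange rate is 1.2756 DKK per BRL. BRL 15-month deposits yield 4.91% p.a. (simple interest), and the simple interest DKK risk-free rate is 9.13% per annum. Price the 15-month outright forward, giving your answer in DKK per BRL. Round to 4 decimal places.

T = 15/12 years.
DKK growth factor: 1 + 0.0913×15/12 = 1.114125.
Growth of 1 BRL over T: 1 + 0.0491×15/12 = 1.061375.
CIP: F = S · (grow DKK)/(grow BRL) = 1.2756 × 1.114125/1.061375 = 1.338997 DKK per BRL.

1.3390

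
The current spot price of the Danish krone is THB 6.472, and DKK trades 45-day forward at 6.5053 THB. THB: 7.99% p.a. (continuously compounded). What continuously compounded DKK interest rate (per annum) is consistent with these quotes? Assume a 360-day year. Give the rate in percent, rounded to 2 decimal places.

T = 45/360 years.
CIP gives F = S · g_THB/g_DKK, so g_THB/g_DKK = 6.5053/6.472 = 1.0051452.
The THB side grows by e^(0.0799×45/360) = 1.0100375.
Hence g_DKK = 1.0048673.
Take logs: ln 1.0048673 / (45/360) = 0.038844, so 3.88%.

3.88%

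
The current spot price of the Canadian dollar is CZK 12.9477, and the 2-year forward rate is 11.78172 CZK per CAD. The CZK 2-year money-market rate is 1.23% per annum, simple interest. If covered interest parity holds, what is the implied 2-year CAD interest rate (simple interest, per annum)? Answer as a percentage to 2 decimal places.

6.30%

T = 2 years.
CIP gives F = S · g_CZK/g_CAD, so g_CZK/g_CAD = 11.78172/12.9477 = 0.9099469.
The CZK side grows by 1 + 0.0123×2 = 1.024600.
Hence g_CAD = 1.1259998.
r = (1.1259998 − 1)/2 = 0.063000 → 6.30%.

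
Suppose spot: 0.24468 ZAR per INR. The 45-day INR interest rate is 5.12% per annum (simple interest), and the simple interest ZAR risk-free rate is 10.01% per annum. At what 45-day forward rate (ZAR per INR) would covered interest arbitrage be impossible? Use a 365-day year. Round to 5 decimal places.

T = 45/365 years.
ZAR growth factor: 1 + 0.1001×45/365 = 1.0123411.
Growth of 1 INR over T: 1 + 0.0512×45/365 = 1.0063123.
CIP: F = S · (grow ZAR)/(grow INR) = 0.24468 × 1.0123411/1.0063123 = 0.2461459 ZAR per INR.

0.24615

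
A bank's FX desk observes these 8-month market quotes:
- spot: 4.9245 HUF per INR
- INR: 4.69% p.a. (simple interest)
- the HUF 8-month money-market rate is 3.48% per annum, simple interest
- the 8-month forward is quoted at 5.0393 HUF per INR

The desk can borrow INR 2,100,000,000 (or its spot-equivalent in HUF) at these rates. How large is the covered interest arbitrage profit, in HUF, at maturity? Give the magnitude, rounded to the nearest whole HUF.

T = 8/12 years.
Route A — deposit INR, sell forward: 2,100,000,000 × 1.031266666667 × 5.0393 = HUF 10,913,410,438.00.
Route B — convert at spot, deposit HUF: 2,100,000,000 × 4.9245 × 1.023200 = HUF 10,581,371,640.00.
The quoted forward overvalues INR, so borrow HUF, buy INR at spot, deposit the INR at 4.69%, and sell the proceeds forward at 5.0393.
Profit = 10,913,410,438.00 − 10,581,371,640.00 = HUF 332,038,798.

HUF 332,038,798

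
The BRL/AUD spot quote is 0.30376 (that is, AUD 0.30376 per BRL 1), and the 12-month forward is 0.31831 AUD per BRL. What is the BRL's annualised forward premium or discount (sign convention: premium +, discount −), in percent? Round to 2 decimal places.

T = 1 year.
(F − S)/S = (0.31831 − 0.30376)/0.30376 = 0.0478997.
Annualise by dividing by T: 0.0478997 / 1 = 0.047900 → 4.79%.

+4.79%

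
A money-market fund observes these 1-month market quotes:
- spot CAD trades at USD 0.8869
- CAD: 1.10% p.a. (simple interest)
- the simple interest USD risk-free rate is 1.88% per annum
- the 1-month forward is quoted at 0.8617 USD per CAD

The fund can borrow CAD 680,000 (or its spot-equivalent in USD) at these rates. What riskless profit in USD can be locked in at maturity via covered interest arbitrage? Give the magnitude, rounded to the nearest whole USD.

T = 1/12 years.
Keep in CAD, deliver into the forward: 680,000·1.00091667·0.8617 = USD 586,493.13.
Swap to USD now, deposit: 680,000·0.8869·1.00156667 = USD 604,036.85.
The quoted forward undervalues CAD, so borrow CAD, convert to USD at spot, deposit the USD at 1.88%, and buy CAD forward at 0.8617 to cover the loan.
The gap between the two covered legs is USD 17,544.

USD 17,544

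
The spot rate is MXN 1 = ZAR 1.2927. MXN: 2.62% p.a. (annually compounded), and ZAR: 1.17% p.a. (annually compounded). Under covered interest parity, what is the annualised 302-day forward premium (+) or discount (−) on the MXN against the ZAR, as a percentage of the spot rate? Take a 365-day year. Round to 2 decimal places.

-1.41%

T = 302/365 years.
No-arbitrage forward: 1.2927 × 1.0096708 / 1.0216293 = 1.2775685 ZAR/MXN.
Annualised premium = (F − S)/S × (1/T) = (1.2775685 − 1.2927)/1.2927 ÷ (302/365) = -1.41%.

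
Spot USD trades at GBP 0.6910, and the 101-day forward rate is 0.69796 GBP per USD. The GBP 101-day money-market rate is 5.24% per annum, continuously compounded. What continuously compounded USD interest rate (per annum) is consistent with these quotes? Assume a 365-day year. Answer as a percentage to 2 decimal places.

T = 101/365 years.
By CIP, F/S equals the GBP-to-USD growth ratio: 0.69796/0.691 = 1.0100724.
The GBP side grows by e^(0.0524×101/365) = 1.0146054.
That pins the USD growth at 1.0044878.
Take logs: ln 1.0044878 / (101/365) = 0.016182, so 1.62%.

1.62%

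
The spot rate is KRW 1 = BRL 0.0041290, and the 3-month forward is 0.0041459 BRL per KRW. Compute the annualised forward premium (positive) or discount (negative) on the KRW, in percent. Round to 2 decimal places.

+1.64%

T = 3/12 years.
KRW trades forward at +0.40930% vs spot over the period.
Per annum: 0.0040930 / (3/12) = 0.016372 = 1.64%.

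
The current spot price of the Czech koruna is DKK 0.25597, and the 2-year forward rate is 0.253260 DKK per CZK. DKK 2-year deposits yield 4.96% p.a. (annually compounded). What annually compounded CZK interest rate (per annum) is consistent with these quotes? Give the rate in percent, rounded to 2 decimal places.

5.52%

T = 2 years.
By CIP, F/S equals the DKK-to-CZK growth ratio: 0.25326/0.25597 = 0.9894128.
The DKK side grows by (1 + 0.0496)^2 = 1.1016602.
That pins the CZK growth at 1.1134485.
Annualise: 1.1134485^(1/2) − 1 = 0.055201 = 5.52%.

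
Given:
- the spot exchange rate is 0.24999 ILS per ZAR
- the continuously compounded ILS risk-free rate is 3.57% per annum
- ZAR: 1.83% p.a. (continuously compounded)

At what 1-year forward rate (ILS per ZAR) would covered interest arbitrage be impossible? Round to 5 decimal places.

T = 1 year.
Growth of 1 ILS over T: e^(0.0357×1) = 1.0363449.
ZAR accumulates by e^(0.0183×1) = 1.0184685.
Forward (ILS per ZAR) = 0.24999 × 1.0363449 / 1.0184685 = 0.2543779.

0.25438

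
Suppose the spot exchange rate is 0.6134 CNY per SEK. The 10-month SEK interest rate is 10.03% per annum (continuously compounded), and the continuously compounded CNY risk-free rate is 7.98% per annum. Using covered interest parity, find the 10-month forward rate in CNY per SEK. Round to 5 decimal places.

T = 10/12 years.
Growth of 1 CNY over T: e^(0.0798×10/12) = 1.068761.
SEK growth factor: e^(0.1003×10/12) = 1.0871758.
So F = 0.6134 × 1.068761 / 1.0871758 = 0.6030101 (CNY/SEK).

0.60301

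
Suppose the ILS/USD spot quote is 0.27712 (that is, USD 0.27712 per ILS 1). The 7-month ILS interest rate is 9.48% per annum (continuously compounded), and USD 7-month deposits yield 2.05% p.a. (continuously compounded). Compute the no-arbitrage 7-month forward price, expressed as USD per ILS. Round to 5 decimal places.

0.26537

T = 7/12 years.
Growth of 1 USD over T: e^(0.0205×7/12) = 1.0120301.
Growth of 1 ILS over T: e^(0.0948×7/12) = 1.0568576.
So F = 0.27712 × 1.0120301 / 1.0568576 = 0.2653657 (USD/ILS).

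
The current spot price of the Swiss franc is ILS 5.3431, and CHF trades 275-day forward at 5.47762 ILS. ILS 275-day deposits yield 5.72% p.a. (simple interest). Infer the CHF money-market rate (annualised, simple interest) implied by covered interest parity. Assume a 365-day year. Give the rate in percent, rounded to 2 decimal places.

T = 275/365 years.
F/S = 5.47762/5.3431 = 1.0251764 = (growth of ILS) / (growth of CHF).
The ILS side grows by 1 + 0.0572×275/365 = 1.0430959.
So the CHF growth factor = 1.0174794.
(1.0174794 − 1)/T = 0.023200, i.e. 2.32%.

2.32%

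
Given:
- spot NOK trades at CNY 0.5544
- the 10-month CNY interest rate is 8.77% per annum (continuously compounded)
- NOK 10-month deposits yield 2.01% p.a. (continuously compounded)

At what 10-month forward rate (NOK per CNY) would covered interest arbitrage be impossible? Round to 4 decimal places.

T = 10/12 years.
Growth of 1 CNY over T: e^(0.0877×10/12) = 1.0758202.
NOK accumulates by e^(0.0201×10/12) = 1.0168911.
So F = 0.5544 × 1.0758202 / 1.0168911 = 0.5865276 (CNY/NOK).
Invert for NOK per CNY: 1 / 0.5865276 = 1.7049.

1.7049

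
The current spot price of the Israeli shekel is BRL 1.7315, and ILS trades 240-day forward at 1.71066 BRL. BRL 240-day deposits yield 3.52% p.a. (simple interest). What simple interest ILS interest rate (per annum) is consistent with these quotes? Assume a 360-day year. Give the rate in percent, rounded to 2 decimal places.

T = 240/360 years.
By CIP, F/S equals the BRL-to-ILS growth ratio: 1.71066/1.7315 = 0.9879642.
The BRL side grows by 1 + 0.0352×240/360 = 1.0234667.
That pins the ILS growth at 1.035935.
r = (1.035935 − 1)/(240/360) = 0.053903 → 5.39%.

5.39%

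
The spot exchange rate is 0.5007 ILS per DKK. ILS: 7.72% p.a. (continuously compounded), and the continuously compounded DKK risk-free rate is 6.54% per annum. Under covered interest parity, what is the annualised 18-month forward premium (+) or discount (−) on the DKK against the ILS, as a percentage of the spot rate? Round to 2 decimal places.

T = 18/12 years.
F = S · g_ILS/g_DKK = 0.5007 × 1.1227713/1.1030731 = 0.5096413.
(F − S)/S ÷ T = (0.5096413 − 0.5007)/0.5007/(18/12) = 0.011905 → 1.19%.

+1.19%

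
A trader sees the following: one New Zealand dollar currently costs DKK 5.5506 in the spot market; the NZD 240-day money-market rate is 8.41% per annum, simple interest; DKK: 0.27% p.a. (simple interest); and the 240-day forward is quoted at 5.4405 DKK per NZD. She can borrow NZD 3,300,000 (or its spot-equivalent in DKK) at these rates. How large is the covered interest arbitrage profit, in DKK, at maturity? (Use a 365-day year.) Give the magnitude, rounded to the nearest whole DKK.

T = 240/365 years.
Route A — deposit NZD, sell forward: 3,300,000 × 1.0552986301 × 5.4405 = DKK 18,946,462.25.
Route B — convert at spot, deposit DKK: 3,300,000 × 5.5506 × 1.0017753425 = DKK 18,349,498.91.
The quoted forward overvalues NZD, so borrow DKK, buy NZD at spot, deposit the NZD at 8.41%, and sell the proceeds forward at 5.4405.
Profit = 18,946,462.25 − 18,349,498.91 = DKK 596,963.

DKK 596,963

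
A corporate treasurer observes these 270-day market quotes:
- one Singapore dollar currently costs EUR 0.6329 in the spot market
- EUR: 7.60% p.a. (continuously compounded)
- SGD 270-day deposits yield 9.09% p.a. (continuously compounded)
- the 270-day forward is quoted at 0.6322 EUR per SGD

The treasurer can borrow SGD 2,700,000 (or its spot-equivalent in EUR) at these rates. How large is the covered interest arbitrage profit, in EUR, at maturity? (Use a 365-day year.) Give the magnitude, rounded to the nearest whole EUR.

EUR 18,013

T = 270/365 years.
Keep in SGD, deliver into the forward: 2,700,000·1.069553312·0.6322 = EUR 1,825,663.33.
Swap to EUR now, deposit: 2,700,000·0.6329·1.057829511 = EUR 1,807,650.80.
The quoted forward overvalues SGD, so borrow EUR, buy SGD at spot, deposit the SGD at 9.09%, and sell the proceeds forward at 0.6322.
The gap between the two covered legs is EUR 18,013.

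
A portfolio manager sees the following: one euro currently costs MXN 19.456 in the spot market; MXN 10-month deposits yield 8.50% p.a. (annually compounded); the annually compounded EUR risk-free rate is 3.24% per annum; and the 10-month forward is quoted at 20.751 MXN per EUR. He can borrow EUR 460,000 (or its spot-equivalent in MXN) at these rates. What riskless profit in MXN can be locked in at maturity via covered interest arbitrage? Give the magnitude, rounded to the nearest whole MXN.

MXN 223,147

T = 10/12 years.
Route A — deposit EUR, sell forward: 460,000 × 1.026928003 × 20.751 = MXN 9,802,500.18.
Route B — convert at spot, deposit MXN: 460,000 × 19.456 × 1.070347458 = MXN 9,579,352.87.
The quoted forward overvalues EUR, so borrow MXN, buy EUR at spot, deposit the EUR at 3.24%, and sell the proceeds forward at 20.751.
Arbitrage profit = |9,802,500.18 − 9,579,352.87| = MXN 223,147.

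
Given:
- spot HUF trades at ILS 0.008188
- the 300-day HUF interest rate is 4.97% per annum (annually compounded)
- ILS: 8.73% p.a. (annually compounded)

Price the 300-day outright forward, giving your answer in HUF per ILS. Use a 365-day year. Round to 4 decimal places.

118.6478

T = 300/365 years.
ILS growth factor: (1 + 0.0873)^(300/365) = 1.071213924.
Growth of 1 HUF over T: (1 + 0.0497)^(300/365) = 1.040671978.
CIP: F = S · (grow ILS)/(grow HUF) = 0.008188 × 1.071213924/1.040671978 = 0.00842830382 ILS per HUF.
Quoted the other way: 1/0.00842830382 = 118.6478 HUF per ILS.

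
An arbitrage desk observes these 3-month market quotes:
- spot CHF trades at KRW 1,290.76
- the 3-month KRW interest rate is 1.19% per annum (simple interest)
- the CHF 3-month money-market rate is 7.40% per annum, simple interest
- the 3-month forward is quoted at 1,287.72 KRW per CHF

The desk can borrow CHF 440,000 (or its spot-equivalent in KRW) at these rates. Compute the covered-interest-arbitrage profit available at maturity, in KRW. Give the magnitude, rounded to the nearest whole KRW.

KRW 7,454,836

T = 3/12 years.
Keep in CHF, deliver into the forward: 440,000·1.018500·1287.72 = KRW 577,078,840.80.
Swap to KRW now, deposit: 440,000·1290.76·1.002975 = KRW 569,624,004.84.
The quoted forward overvalues CHF, so borrow KRW, buy CHF at spot, deposit the CHF at 7.40%, and sell the proceeds forward at 1,287.72.
Profit = 577,078,840.80 − 569,624,004.84 = KRW 7,454,836.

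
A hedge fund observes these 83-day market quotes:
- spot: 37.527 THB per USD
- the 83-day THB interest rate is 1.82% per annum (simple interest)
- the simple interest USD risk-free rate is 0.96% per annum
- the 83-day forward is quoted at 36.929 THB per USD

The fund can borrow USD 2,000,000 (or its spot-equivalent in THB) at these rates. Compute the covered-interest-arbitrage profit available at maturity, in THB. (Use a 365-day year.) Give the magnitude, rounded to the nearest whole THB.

T = 83/365 years.
Route A — deposit USD, sell forward: 2,000,000 × 1.0021830137 × 36.929 = THB 74,019,233.03.
Route B — convert at spot, deposit THB: 2,000,000 × 37.527 × 1.0041386301 = THB 75,364,620.74.
The quoted forward undervalues USD, so borrow USD, convert to THB at spot, deposit the THB at 1.82%, and buy USD forward at 36.929 to cover the loan.
Arbitrage profit = |74,019,233.03 − 75,364,620.74| = THB 1,345,388.

THB 1,345,388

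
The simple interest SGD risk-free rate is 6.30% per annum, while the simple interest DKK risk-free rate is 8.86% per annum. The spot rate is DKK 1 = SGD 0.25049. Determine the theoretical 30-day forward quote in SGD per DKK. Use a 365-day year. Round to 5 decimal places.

0.24997

T = 30/365 years.
SGD accumulates by 1 + 0.0630×30/365 = 1.0051781.
DKK accumulates by 1 + 0.0886×30/365 = 1.0072822.
So F = 0.25049 × 1.0051781 / 1.0072822 = 0.2499668 (SGD/DKK).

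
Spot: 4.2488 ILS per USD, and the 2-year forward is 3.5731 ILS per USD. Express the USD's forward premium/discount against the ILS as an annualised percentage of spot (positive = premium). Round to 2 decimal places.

-7.95%

T = 2 years.
USD trades forward at -15.90331% vs spot over the period.
×(1/T) gives -7.95% p.a.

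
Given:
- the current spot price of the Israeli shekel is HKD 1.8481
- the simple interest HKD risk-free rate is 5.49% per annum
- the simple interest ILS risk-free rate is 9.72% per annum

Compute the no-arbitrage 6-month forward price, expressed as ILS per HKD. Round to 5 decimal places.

T = 6/12 years.
Growth of 1 HKD over T: 1 + 0.0549×6/12 = 1.027450.
Growth of 1 ILS over T: 1 + 0.0972×6/12 = 1.048600.
CIP: F = S · (grow HKD)/(grow ILS) = 1.8481 × 1.027450/1.048600 = 1.810824 HKD per ILS.
Quoted the other way: 1/1.810824 = 0.55223 ILS per HKD.

0.55223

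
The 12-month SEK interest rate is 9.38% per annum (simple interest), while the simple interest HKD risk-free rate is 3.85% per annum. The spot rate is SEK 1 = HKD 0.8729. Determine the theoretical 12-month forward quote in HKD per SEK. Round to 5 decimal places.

T = 1 year.
Growth of 1 HKD over T: 1 + 0.0385×1 = 1.038500.
Growth of 1 SEK over T: 1 + 0.0938×1 = 1.093800.
So F = 0.8729 × 1.038500 / 1.093800 = 0.8287682 (HKD/SEK).

0.82877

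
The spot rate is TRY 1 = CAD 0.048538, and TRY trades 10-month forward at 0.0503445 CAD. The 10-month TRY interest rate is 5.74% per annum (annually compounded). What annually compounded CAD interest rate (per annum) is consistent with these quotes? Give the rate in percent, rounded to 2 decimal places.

10.48%

T = 10/12 years.
CIP gives F = S · g_CAD/g_TRY, so g_CAD/g_TRY = 0.0503445/0.048538 = 1.0372183.
The TRY side grows by (1 + 0.0574)^(10/12) = 1.0476095.
That pins the CAD growth at 1.0865997.
r = 1.0865997^(12/10) − 1 = 0.104800 → 10.48%.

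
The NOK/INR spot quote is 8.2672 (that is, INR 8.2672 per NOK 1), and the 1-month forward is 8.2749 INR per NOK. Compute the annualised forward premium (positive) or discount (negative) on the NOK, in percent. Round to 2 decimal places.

T = 1/12 years.
NOK trades forward at +0.09314% vs spot over the period.
Per annum: 0.0009314 / (1/12) = 0.011177 = 1.12%.

+1.12%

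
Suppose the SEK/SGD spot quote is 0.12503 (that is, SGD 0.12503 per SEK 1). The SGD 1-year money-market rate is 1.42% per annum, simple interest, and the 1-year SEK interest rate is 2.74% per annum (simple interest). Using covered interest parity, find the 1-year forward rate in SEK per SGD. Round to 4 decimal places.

T = 1 year.
SGD growth factor: 1 + 0.0142×1 = 1.014200.
SEK growth factor: 1 + 0.0274×1 = 1.027400.
Forward (SGD per SEK) = 0.12503 × 1.014200 / 1.027400 = 0.1234236.
Quoted the other way: 1/0.1234236 = 8.1022 SEK per SGD.

8.1022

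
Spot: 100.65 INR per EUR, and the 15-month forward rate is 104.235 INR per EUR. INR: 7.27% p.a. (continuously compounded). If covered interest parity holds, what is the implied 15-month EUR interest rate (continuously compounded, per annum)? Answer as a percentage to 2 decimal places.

T = 15/12 years.
F/S = 104.235/100.65 = 1.0356185 = (growth of INR) / (growth of EUR).
INR growth factor: e^(0.0727×15/12) = 1.0951321.
Hence g_EUR = 1.0574667.
r = ln(1.0574667)/(15/12) = 0.044701 → 4.47%.

4.47%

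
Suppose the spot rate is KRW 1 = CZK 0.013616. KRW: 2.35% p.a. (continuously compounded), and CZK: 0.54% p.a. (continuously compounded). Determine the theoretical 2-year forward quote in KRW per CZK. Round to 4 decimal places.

76.1504

T = 2 years.
Growth of 1 CZK over T: e^(0.0054×2) = 1.01085853.
Growth of 1 KRW over T: e^(0.0235×2) = 1.04812201.
So F = 0.013616 × 1.01085853 / 1.04812201 = 0.013131916 (CZK/KRW).
Invert for KRW per CZK: 1 / 0.013131916 = 76.1504.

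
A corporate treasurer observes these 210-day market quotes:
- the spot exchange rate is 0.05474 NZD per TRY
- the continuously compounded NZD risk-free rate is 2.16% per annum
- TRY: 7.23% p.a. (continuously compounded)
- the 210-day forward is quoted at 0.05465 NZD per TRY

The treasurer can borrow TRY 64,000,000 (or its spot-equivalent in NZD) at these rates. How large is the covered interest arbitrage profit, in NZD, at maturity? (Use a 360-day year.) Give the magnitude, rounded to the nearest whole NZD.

T = 210/360 years.
Route A — deposit TRY, sell forward: 64,000,000 × 1.043077001 × 0.05465 = NZD 3,648,266.12.
Route B — convert at spot, deposit NZD: 64,000,000 × 0.05474 × 1.012679714 = NZD 3,547,781.60.
The quoted forward overvalues TRY, so borrow NZD, buy TRY at spot, deposit the TRY at 7.23%, and sell the proceeds forward at 0.05465.
Arbitrage profit = |3,648,266.12 − 3,547,781.60| = NZD 100,485.

NZD 100,485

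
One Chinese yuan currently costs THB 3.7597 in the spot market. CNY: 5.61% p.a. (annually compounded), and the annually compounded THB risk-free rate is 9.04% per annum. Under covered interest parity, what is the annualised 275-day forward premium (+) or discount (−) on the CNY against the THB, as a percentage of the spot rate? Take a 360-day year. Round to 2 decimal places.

+3.24%

T = 275/360 years.
No-arbitrage forward: 3.7597 × 1.0683447 / 1.0425767 = 3.8526236 THB/CNY.
Annualised premium = (F − S)/S × (1/T) = (3.8526236 − 3.7597)/3.7597 ÷ (275/360) = 3.24%.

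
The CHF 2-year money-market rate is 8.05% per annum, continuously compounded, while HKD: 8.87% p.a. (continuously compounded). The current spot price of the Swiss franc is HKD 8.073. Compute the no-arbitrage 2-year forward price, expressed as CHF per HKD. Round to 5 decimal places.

T = 2 years.
HKD accumulates by e^(0.0887×2) = 1.1941086.
CHF accumulates by e^(0.0805×2) = 1.174685.
CIP: F = S · (grow HKD)/(grow CHF) = 8.073 × 1.1941086/1.174685 = 8.206488 HKD per CHF.
Quoted the other way: 1/8.206488 = 0.12185 CHF per HKD.

0.12185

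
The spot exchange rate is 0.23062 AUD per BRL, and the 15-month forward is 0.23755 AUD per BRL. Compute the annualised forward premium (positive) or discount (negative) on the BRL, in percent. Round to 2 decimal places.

+2.40%

T = 15/12 years.
BRL trades forward at +3.00494% vs spot over the period.
Per annum: 0.0300494 / (15/12) = 0.024040 = 2.40%.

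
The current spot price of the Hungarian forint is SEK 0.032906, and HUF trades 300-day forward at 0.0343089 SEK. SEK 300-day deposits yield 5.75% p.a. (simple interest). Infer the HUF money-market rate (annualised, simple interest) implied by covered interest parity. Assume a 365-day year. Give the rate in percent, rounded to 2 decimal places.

T = 300/365 years.
By CIP, F/S equals the SEK-to-HUF growth ratio: 0.0343089/0.032906 = 1.0426336.
SEK growth factor: 1 + 0.0575×300/365 = 1.0472603.
So the HUF growth factor = 1.0044375.
r = (1.0044375 − 1)/(300/365) = 0.005399 → 0.54%.

0.54%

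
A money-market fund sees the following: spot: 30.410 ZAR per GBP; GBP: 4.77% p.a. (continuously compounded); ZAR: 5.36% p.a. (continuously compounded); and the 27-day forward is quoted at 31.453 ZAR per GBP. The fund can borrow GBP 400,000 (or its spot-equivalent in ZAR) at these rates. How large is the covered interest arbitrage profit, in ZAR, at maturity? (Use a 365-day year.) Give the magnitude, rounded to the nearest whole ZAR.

ZAR 413,346

T = 27/365 years.
Route A — deposit GBP, sell forward: 400,000 × 1.0035347256 × 31.453 = ZAR 12,625,671.09.
Route B — convert at spot, deposit ZAR: 400,000 × 30.410 × 1.0039728022 = ZAR 12,212,325.17.
The quoted forward overvalues GBP, so borrow ZAR, buy GBP at spot, deposit the GBP at 4.77%, and sell the proceeds forward at 31.453.
Arbitrage profit = |12,625,671.09 − 12,212,325.17| = ZAR 413,346.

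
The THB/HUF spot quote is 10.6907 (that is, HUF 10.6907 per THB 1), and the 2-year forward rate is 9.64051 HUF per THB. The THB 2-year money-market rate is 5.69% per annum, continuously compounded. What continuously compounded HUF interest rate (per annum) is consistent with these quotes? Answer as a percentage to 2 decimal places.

T = 2 years.
CIP gives F = S · g_HUF/g_THB, so g_HUF/g_THB = 9.64051/10.6907 = 0.9017660.
The THB side grows by e^(0.0569×2) = 1.120528.
That pins the HUF growth at 1.0104541.
r = ln(1.0104541)/2 = 0.005200 → 0.52%.

0.52%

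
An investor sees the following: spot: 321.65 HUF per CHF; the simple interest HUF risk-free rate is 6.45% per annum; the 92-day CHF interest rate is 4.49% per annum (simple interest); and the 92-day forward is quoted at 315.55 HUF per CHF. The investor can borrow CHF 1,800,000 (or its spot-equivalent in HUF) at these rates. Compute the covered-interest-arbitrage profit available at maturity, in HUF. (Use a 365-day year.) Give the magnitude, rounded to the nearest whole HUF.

T = 92/365 years.
Route A — deposit CHF, sell forward: 1,800,000 × 1.01131726027 × 315.55 = HUF 574,418,090.66.
Route B — convert at spot, deposit HUF: 1,800,000 × 321.65 × 1.01625753425 = HUF 588,382,624.60.
The quoted forward undervalues CHF, so borrow CHF, convert to HUF at spot, deposit the HUF at 6.45%, and buy CHF forward at 315.55 to cover the loan.
Arbitrage profit = |574,418,090.66 − 588,382,624.60| = HUF 13,964,534.

HUF 13,964,534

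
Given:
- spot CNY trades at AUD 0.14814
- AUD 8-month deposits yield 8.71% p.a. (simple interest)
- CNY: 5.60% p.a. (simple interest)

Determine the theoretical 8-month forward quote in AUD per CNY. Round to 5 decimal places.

0.15110

T = 8/12 years.
AUD accumulates by 1 + 0.0871×8/12 = 1.0580667.
Growth of 1 CNY over T: 1 + 0.0560×8/12 = 1.0373333.
So F = 0.14814 × 1.0580667 / 1.0373333 = 0.1511009 (AUD/CNY).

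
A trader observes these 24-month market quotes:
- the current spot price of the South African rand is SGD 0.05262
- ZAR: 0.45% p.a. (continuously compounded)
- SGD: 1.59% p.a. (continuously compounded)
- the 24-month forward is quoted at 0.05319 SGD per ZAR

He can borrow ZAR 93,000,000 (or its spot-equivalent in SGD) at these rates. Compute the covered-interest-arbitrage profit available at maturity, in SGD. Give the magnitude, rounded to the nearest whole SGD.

T = 2 years.
Keep in ZAR, deliver into the forward: 93,000,000·1.009040622·0.05319 = SGD 4,991,390.97.
Swap to SGD now, deposit: 93,000,000·0.05262·1.032311022 = SGD 5,051,779.16.
The quoted forward undervalues ZAR, so borrow ZAR, convert to SGD at spot, deposit the SGD at 1.59%, and buy ZAR forward at 0.05319 to cover the loan.
Arbitrage profit = |4,991,390.97 − 5,051,779.16| = SGD 60,388.

SGD 60,388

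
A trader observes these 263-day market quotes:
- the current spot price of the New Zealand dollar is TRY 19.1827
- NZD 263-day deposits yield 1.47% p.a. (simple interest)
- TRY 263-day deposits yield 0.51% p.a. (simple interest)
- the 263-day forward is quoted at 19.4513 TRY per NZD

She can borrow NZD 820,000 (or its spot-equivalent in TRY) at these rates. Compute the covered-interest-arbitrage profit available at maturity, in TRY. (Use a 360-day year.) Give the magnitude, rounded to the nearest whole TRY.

TRY 332,936

T = 263/360 years.
Keep in NZD, deliver into the forward: 820,000·1.0107391667·19.4513 = TRY 16,121,356.42.
Swap to TRY now, deposit: 820,000·19.1827·1.0037258333 = TRY 15,788,420.66.
The quoted forward overvalues NZD, so borrow TRY, buy NZD at spot, deposit the NZD at 1.47%, and sell the proceeds forward at 19.4513.
The gap between the two covered legs is TRY 332,936.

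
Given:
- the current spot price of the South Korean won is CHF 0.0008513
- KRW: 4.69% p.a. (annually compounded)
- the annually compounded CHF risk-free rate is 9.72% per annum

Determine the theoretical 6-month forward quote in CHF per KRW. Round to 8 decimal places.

0.00087151

T = 6/12 years.
CHF growth factor: (1 + 0.0972)^(6/12) = 1.0474732.
KRW accumulates by (1 + 0.0469)^(6/12) = 1.0231813.
Forward (CHF per KRW) = 0.0008513 × 1.0474732 / 1.0231813 = 0.0008715112.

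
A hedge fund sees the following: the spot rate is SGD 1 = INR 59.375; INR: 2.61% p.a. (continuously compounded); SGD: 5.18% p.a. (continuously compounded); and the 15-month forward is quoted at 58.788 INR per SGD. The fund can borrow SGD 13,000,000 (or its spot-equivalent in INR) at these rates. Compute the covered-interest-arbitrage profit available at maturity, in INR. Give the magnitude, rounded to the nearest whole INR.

T = 15/12 years.
Invest the SGD and cover forward: 13,000,000 × 1.06689226797 × 58.788 = INR 815,366,014.44.
Convert at spot and invest in INR: 13,000,000 × 59.375 × 1.03316303045 = INR 797,472,714.13.
The quoted forward overvalues SGD, so borrow INR, buy SGD at spot, deposit the SGD at 5.18%, and sell the proceeds forward at 58.788.
Arbitrage profit = |815,366,014.44 − 797,472,714.13| = INR 17,893,300.

INR 17,893,300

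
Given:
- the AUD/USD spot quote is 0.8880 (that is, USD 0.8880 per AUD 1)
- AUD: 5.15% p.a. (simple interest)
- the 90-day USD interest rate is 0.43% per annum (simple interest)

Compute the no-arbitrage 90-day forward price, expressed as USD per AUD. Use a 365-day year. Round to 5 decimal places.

T = 90/365 years.
USD growth factor: 1 + 0.0043×90/365 = 1.0010603.
Growth of 1 AUD over T: 1 + 0.0515×90/365 = 1.0126986.
Forward (USD per AUD) = 0.888 × 1.0010603 / 1.0126986 = 0.8777948.

0.87779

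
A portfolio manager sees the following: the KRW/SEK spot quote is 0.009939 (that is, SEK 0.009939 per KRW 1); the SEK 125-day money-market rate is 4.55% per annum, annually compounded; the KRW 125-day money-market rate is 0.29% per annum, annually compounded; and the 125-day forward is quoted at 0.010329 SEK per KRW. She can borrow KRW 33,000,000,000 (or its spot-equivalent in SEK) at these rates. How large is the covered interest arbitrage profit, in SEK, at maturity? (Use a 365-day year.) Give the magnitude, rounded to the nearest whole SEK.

SEK 8,172,029

T = 125/365 years.
Route A — deposit KRW, sell forward: 33,000,000,000 × 1.0009922053 × 0.010329 = SEK 341,195,200.12.
Route B — convert at spot, deposit SEK: 33,000,000,000 × 0.009939 × 1.0153547876 = SEK 333,023,170.72.
The quoted forward overvalues KRW, so borrow SEK, buy KRW at spot, deposit the KRW at 0.29%, and sell the proceeds forward at 0.010329.
Arbitrage profit = |341,195,200.12 − 333,023,170.72| = SEK 8,172,029.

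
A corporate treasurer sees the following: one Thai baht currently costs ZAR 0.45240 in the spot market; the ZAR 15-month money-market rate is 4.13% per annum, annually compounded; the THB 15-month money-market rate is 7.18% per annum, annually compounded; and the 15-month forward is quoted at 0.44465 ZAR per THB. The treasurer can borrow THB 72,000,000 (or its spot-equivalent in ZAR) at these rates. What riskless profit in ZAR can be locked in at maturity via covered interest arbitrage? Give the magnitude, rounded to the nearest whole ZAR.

ZAR 650,504

T = 15/12 years.
Keep in THB, deliver into the forward: 72,000,000·1.0905414844·0.44465 = ZAR 34,913,467.51.
Swap to ZAR now, deposit: 72,000,000·0.45240·1.0518888109 = ZAR 34,262,963.86.
The quoted forward overvalues THB, so borrow ZAR, buy THB at spot, deposit the THB at 7.18%, and sell the proceeds forward at 0.44465.
The gap between the two covered legs is ZAR 650,504.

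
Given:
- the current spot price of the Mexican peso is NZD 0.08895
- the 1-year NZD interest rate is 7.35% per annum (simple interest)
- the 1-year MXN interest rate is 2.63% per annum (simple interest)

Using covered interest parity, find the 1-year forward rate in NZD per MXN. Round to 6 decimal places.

0.093041

T = 1 year.
NZD accumulates by 1 + 0.0735×1 = 1.073500.
Growth of 1 MXN over T: 1 + 0.0263×1 = 1.026300.
CIP: F = S · (grow NZD)/(grow MXN) = 0.08895 × 1.073500/1.026300 = 0.09304085 NZD per MXN.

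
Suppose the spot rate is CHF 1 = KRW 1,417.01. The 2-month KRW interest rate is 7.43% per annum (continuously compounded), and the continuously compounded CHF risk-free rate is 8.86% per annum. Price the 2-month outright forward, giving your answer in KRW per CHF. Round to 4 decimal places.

T = 2/12 years.
Growth of 1 KRW over T: e^(0.0743×2/12) = 1.0124603243.
Growth of 1 CHF over T: e^(0.0886×2/12) = 1.0148762325.
So F = 1417.01 × 1.0124603243 / 1.0148762325 = 1413.636814 (KRW/CHF).

1413.6368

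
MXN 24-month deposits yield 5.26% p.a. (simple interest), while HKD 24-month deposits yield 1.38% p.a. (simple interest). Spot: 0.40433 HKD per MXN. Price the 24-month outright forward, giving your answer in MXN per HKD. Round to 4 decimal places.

T = 2 years.
HKD accumulates by 1 + 0.0138×2 = 1.027600.
MXN growth factor: 1 + 0.0526×2 = 1.105200.
Forward (HKD per MXN) = 0.40433 × 1.027600 / 1.105200 = 0.3759406.
Invert for MXN per HKD: 1 / 0.3759406 = 2.6600.

2.6600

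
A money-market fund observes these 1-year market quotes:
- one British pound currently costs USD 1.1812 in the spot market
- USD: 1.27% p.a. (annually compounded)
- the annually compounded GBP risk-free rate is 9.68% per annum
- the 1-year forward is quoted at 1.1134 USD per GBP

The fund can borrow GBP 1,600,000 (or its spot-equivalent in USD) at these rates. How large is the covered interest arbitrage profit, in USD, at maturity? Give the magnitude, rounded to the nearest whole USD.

T = 1 year.
Invest the GBP and cover forward: 1,600,000 × 1.096800 × 1.1134 = USD 1,953,883.39.
Convert at spot and invest in USD: 1,600,000 × 1.1812 × 1.012700 = USD 1,913,921.98.
The quoted forward overvalues GBP, so borrow USD, buy GBP at spot, deposit the GBP at 9.68%, and sell the proceeds forward at 1.1134.
The gap between the two covered legs is USD 39,961.

USD 39,961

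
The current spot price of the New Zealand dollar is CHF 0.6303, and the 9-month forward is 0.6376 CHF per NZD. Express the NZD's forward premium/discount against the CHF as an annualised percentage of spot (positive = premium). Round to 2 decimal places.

T = 9/12 years.
(F − S)/S = (0.6376 − 0.6303)/0.6303 = 0.0115818.
×(1/T) gives 1.54% p.a.

+1.54%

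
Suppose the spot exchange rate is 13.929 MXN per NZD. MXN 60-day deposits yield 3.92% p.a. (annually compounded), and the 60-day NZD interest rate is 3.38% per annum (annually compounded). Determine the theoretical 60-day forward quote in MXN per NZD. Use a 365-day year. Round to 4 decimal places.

T = 60/365 years.
MXN growth factor: (1 + 0.0392)^(60/365) = 1.00634076.
NZD growth factor: (1 + 0.0338)^(60/365) = 1.00547929.
So F = 13.929 × 1.00634076 / 1.00547929 = 13.940934 (MXN/NZD).

13.9409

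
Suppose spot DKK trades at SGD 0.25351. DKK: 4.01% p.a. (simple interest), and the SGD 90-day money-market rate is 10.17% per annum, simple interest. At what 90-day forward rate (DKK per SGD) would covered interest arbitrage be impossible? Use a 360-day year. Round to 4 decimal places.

3.8854

T = 90/360 years.
Growth of 1 SGD over T: 1 + 0.1017×90/360 = 1.025425.
DKK growth factor: 1 + 0.0401×90/360 = 1.010025.
Forward (SGD per DKK) = 0.25351 × 1.025425 / 1.010025 = 0.2573753.
Invert for DKK per SGD: 1 / 0.2573753 = 3.8854.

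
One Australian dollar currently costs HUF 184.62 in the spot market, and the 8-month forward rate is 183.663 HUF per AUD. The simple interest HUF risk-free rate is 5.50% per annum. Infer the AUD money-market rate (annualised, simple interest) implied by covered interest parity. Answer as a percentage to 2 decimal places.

T = 8/12 years.
CIP gives F = S · g_HUF/g_AUD, so g_HUF/g_AUD = 183.663/184.62 = 0.9948164.
The HUF side grows by 1 + 0.0550×8/12 = 1.0366667.
So the AUD growth factor = 1.0420684.
(1.0420684 − 1)/T = 0.063103, i.e. 6.31%.

6.31%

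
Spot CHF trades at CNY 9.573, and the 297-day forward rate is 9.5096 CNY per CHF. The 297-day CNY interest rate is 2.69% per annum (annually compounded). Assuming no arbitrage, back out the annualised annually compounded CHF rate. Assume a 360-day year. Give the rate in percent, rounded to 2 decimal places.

3.52%

T = 297/360 years.
CIP gives F = S · g_CNY/g_CHF, so g_CNY/g_CHF = 9.5096/9.573 = 0.9933772.
CNY growth factor: (1 + 0.0269)^(297/360) = 1.0221408.
So the CHF growth factor = 1.0289554.
Annualise: 1.0289554^(360/297) − 1 = 0.035204 = 3.52%.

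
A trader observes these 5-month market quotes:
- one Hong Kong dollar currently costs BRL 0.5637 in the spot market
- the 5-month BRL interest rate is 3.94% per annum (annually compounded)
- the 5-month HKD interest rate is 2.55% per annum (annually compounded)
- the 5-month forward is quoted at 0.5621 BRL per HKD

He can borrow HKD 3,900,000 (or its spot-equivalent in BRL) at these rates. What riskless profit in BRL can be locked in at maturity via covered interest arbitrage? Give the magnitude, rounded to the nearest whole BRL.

T = 5/12 years.
Route A — deposit HKD, sell forward: 3,900,000 × 1.010547023 × 0.5621 = BRL 2,215,311.08.
Route B — convert at spot, deposit BRL: 3,900,000 × 0.5637 × 1.016231838 = BRL 2,234,114.56.
The quoted forward undervalues HKD, so borrow HKD, convert to BRL at spot, deposit the BRL at 3.94%, and buy HKD forward at 0.5621 to cover the loan.
Profit = 2,234,114.56 − 2,215,311.08 = BRL 18,803.

BRL 18,803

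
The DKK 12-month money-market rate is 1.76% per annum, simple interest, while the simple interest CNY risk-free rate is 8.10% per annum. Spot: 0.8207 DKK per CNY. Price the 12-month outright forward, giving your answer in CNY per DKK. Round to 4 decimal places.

1.2944

T = 1 year.
DKK accumulates by 1 + 0.0176×1 = 1.017600.
Growth of 1 CNY over T: 1 + 0.0810×1 = 1.081000.
CIP: F = S · (grow DKK)/(grow CNY) = 0.8207 × 1.017600/1.081000 = 0.7725664 DKK per CNY.
Invert for CNY per DKK: 1 / 0.7725664 = 1.2944.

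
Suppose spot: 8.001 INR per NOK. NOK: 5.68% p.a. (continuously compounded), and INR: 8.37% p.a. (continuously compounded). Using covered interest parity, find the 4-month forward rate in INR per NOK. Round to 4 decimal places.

T = 4/12 years.
INR growth factor: e^(0.0837×4/12) = 1.0282928.
NOK growth factor: e^(0.0568×4/12) = 1.0191137.
Forward (INR per NOK) = 8.001 × 1.0282928 / 1.0191137 = 8.073065.

8.0731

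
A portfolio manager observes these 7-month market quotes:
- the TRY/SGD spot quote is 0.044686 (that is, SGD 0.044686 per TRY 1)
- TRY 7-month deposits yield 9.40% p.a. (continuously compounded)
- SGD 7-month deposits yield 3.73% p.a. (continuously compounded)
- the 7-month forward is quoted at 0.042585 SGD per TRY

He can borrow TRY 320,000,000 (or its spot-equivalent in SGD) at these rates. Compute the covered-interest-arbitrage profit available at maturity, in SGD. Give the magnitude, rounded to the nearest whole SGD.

SGD 218,772

T = 7/12 years.
Route A — deposit TRY, sell forward: 320,000,000 × 1.0563645392 × 0.042585 = SGD 14,395,290.85.
Route B — convert at spot, deposit SGD: 320,000,000 × 0.044686 × 1.0219967721 = SGD 14,614,063.28.
The quoted forward undervalues TRY, so borrow TRY, convert to SGD at spot, deposit the SGD at 3.73%, and buy TRY forward at 0.042585 to cover the loan.
Profit = 14,614,063.28 − 14,395,290.85 = SGD 218,772.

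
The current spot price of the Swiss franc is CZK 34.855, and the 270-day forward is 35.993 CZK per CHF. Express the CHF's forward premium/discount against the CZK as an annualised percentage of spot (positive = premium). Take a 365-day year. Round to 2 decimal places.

+4.41%

T = 270/365 years.
Period premium: (35.993 − 34.855)/34.855 = 0.0326495.
×(1/T) gives 4.41% p.a.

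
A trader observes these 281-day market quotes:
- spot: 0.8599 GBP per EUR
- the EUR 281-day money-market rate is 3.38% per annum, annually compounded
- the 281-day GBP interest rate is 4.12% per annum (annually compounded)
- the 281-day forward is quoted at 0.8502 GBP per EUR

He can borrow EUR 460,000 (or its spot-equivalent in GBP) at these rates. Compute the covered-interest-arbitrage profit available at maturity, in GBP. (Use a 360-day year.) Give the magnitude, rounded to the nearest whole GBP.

T = 281/360 years.
Invest the EUR and cover forward: 460,000 × 1.02628625 × 0.8502 = GBP 401,372.34.
Convert at spot and invest in GBP: 460,000 × 0.8599 × 1.03201589 = GBP 408,218.01.
The quoted forward undervalues EUR, so borrow EUR, convert to GBP at spot, deposit the GBP at 4.12%, and buy EUR forward at 0.8502 to cover the loan.
Arbitrage profit = |401,372.34 − 408,218.01| = GBP 6,846.

GBP 6,846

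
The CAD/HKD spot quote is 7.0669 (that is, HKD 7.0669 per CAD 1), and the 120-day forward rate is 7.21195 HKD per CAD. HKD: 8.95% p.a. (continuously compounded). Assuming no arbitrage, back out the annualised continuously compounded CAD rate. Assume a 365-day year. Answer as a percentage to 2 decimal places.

2.77%

T = 120/365 years.
By CIP, F/S equals the HKD-to-CAD growth ratio: 7.21195/7.0669 = 1.0205253.
HKD growth factor: e^(0.0895×120/365) = 1.0298618.
Hence g_CAD = 1.0091487.
Take logs: ln 1.0091487 / (120/365) = 0.027701, so 2.77%.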